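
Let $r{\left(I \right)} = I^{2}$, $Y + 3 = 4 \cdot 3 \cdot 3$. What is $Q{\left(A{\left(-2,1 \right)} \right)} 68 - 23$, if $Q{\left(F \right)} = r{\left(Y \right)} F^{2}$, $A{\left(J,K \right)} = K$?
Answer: $74029$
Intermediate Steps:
$Y = 33$ ($Y = -3 + 4 \cdot 3 \cdot 3 = -3 + 12 \cdot 3 = -3 + 36 = 33$)
$Q{\left(F \right)} = 1089 F^{2}$ ($Q{\left(F \right)} = 33^{2} F^{2} = 1089 F^{2}$)
$Q{\left(A{\left(-2,1 \right)} \right)} 68 - 23 = 1089 \cdot 1^{2} \cdot 68 - 23 = 1089 \cdot 1 \cdot 68 - 23 = 1089 \cdot 68 - 23 = 74052 - 23 = 74029$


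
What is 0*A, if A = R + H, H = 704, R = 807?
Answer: 0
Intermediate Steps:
A = 1511 (A = 807 + 704 = 1511)
0*A = 0*1511 = 0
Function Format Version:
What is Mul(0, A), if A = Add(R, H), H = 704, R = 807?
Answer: 0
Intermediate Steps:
A = 1511 (A = Add(807, 704) = 1511)
Mul(0, A) = Mul(0, 1511) = 0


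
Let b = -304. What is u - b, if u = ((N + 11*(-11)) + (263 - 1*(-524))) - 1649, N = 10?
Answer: -669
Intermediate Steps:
u = -973 (u = ((10 + 11*(-11)) + (263 - 1*(-524))) - 1649 = ((10 - 121) + (263 + 524)) - 1649 = (-111 + 787) - 1649 = 676 - 1649 = -973)
u - b = -973 - 1*(-304) = -973 + 304 = -669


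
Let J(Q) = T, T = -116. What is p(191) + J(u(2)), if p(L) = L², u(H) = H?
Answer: 36365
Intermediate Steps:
J(Q) = -116
p(191) + J(u(2)) = 191² - 116 = 36481 - 116 = 36365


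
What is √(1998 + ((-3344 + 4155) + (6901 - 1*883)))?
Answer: √8827 ≈ 93.952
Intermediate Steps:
√(1998 + ((-3344 + 4155) + (6901 - 1*883))) = √(1998 + (811 + (6901 - 883))) = √(1998 + (811 + 6018)) = √(1998 + 6829) = √8827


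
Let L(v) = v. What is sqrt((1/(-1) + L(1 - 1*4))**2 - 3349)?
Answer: I*sqrt(3333) ≈ 57.732*I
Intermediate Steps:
sqrt((1/(-1) + L(1 - 1*4))**2 - 3349) = sqrt((1/(-1) + (1 - 1*4))**2 - 3349) = sqrt((-1 + (1 - 4))**2 - 3349) = sqrt((-1 - 3)**2 - 3349) = sqrt((-4)**2 - 3349) = sqrt(16 - 3349) = sqrt(-3333) = I*sqrt(3333)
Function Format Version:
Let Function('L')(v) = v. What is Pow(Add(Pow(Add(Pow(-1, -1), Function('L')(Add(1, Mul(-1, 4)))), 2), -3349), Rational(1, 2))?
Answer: Mul(I, Pow(3333, Rational(1, 2))) ≈ Mul(57.732, I)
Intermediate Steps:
Pow(Add(Pow(Add(Pow(-1, -1), Function('L')(Add(1, Mul(-1, 4)))), 2), -3349), Rational(1, 2)) = Pow(Add(Pow(Add(Pow(-1, -1), Add(1, Mul(-1, 4))), 2), -3349), Rational(1, 2)) = Pow(Add(Pow(Add(-1, Add(1, -4)), 2), -3349), Rational(1, 2)) = Pow(Add(Pow(Add(-1, -3), 2), -3349), Rational(1, 2)) = Pow(Add(Pow(-4, 2), -3349), Rational(1, 2)) = Pow(Add(16, -3349), Rational(1, 2)) = Pow(-3333, Rational(1, 2)) = Mul(I, Pow(3333, Rational(1, 2)))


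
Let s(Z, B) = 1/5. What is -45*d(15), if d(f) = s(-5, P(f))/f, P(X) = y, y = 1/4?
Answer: -⅗ ≈ -0.60000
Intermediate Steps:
y = ¼ ≈ 0.25000
P(X) = ¼
s(Z, B) = ⅕
d(f) = 1/(5*f)
-45*d(15) = -9/15 = -45*1/75 = -⅗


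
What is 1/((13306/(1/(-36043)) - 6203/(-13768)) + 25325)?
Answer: -13768/6602621078541 ≈ -2.0852e-9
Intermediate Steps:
1/((13306/(1/(-36043)) - 6203/(-13768)) + 25325) = 1/((13306/(-1/36043) - 6203*(-1/13768)) + 25325) = 1/((13306*(-36043) + 6203/13768) + 25325) = 1/((-479588158 + 6203/13768) + 25325) = 1/(-6602969753141/13768 + 25325) = 1/(-6602621078541/13768) = -13768/6602621078541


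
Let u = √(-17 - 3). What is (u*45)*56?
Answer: 5040*I*√5 ≈ 11270.0*I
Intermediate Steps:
u = 2*I*√5 (u = √(-20) = 2*I*√5 ≈ 4.4721*I)
(u*45)*56 = ((2*I*√5)*45)*56 = (90*I*√5)*56 = 5040*I*√5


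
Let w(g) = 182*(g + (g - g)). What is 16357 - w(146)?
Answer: -10215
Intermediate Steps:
w(g) = 182*g (w(g) = 182*(g + 0) = 182*g)
16357 - w(146) = 16357 - 182*146 = 16357 - 1*26572 = 16357 - 26572 = -10215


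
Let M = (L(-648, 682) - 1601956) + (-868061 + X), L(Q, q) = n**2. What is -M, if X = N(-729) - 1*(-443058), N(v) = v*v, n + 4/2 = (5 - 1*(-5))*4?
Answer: 1494074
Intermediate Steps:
n = 38 (n = -2 + (5 - 1*(-5))*4 = -2 + (5 + 5)*4 = -2 + 10*4 = -2 + 40 = 38)
L(Q, q) = 1444 (L(Q, q) = 38**2 = 1444)
N(v) = v**2
X = 974499 (X = (-729)**2 - 1*(-443058) = 531441 + 443058 = 974499)
M = -1494074 (M = (1444 - 1601956) + (-868061 + 974499) = -1600512 + 106438 = -1494074)
-M = -1*(-1494074) = 1494074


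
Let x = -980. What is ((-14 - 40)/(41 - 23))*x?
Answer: 2940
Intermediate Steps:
((-14 - 40)/(41 - 23))*x = ((-14 - 40)/(41 - 23))*(-980) = -54/18*(-980) = -54*1/18*(-980) = -3*(-980) = 2940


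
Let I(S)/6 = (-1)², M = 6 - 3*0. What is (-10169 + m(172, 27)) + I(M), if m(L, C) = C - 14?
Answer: -10150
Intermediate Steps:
m(L, C) = -14 + C
M = 6 (M = 6 + 0 = 6)
I(S) = 6 (I(S) = 6*(-1)² = 6*1 = 6)
(-10169 + m(172, 27)) + I(M) = (-10169 + (-14 + 27)) + 6 = (-10169 + 13) + 6 = -10156 + 6 = -10150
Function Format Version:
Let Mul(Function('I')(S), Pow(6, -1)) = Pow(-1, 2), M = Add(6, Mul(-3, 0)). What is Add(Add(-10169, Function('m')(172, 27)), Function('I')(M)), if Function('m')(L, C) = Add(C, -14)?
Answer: -10150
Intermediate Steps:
Function('m')(L, C) = Add(-14, C)
M = 6 (M = Add(6, 0) = 6)
Function('I')(S) = 6 (Function('I')(S) = Mul(6, Pow(-1, 2)) = Mul(6, 1) = 6)
Add(Add(-10169, Function('m')(172, 27)), Function('I')(M)) = Add(Add(-10169, Add(-14, 27)), 6) = Add(Add(-10169, 13), 6) = Add(-10156, 6) = -10150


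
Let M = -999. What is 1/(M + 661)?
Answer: -1/338 ≈ -0.0029586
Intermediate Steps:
1/(M + 661) = 1/(-999 + 661) = 1/(-338) = -1/338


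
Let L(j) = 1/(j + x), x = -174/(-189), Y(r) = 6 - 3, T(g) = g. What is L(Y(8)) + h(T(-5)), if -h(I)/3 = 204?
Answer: -151101/247 ≈ -611.75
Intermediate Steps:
Y(r) = 3
h(I) = -612 (h(I) = -3*204 = -612)
x = 58/63 (x = -174*(-1/189) = 58/63 ≈ 0.92064)
L(j) = 1/(58/63 + j) (L(j) = 1/(j + 58/63) = 1/(58/63 + j))
L(Y(8)) + h(T(-5)) = 63/(58 + 63*3) - 612 = 63/(58 + 189) - 612 = 63/247 - 612 = -151101/247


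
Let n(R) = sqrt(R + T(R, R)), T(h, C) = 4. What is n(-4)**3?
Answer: 0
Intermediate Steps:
n(R) = sqrt(4 + R) (n(R) = sqrt(R + 4) = sqrt(4 + R))
n(-4)**3 = (sqrt(4 - 4))**3 = (sqrt(0))**3 = 0**3 = 0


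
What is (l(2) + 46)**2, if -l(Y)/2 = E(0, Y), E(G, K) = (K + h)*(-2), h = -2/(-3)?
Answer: 28900/9 ≈ 3211.1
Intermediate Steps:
h = 2/3 (h = -2*(-1/3) = 2/3 ≈ 0.66667)
E(G, K) = -4/3 - 2*K (E(G, K) = (K + 2/3)*(-2) = (2/3 + K)*(-2) = -4/3 - 2*K)
l(Y) = 8/3 + 4*Y (l(Y) = -2*(-4/3 - 2*Y) = 8/3 + 4*Y)
(l(2) + 46)**2 = ((8/3 + 4*2) + 46)**2 = ((8/3 + 8) + 46)**2 = (32/3 + 46)**2 = (170/3)**2 = 28900/9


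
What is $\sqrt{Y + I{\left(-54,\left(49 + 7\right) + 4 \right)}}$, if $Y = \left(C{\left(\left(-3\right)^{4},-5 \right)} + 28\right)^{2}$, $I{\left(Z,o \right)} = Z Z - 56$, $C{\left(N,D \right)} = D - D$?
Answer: $2 \sqrt{911} \approx 60.366$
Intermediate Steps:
$C{\left(N,D \right)} = 0$
$I{\left(Z,o \right)} = -56 + Z^{2}$ ($I{\left(Z,o \right)} = Z^{2} - 56 = -56 + Z^{2}$)
$Y = 784$ ($Y = \left(0 + 28\right)^{2} = 28^{2} = 784$)
$\sqrt{Y + I{\left(-54,\left(49 + 7\right) + 4 \right)}} = \sqrt{784 - \left(56 - \left(-54\right)^{2}\right)} = \sqrt{784 + \left(-56 + 2916\right)} = \sqrt{784 + 2860} = \sqrt{3644} = 2 \sqrt{911}$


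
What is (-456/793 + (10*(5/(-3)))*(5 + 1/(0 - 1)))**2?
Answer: 25589761024/5659641 ≈ 4521.4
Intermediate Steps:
(-456/793 + (10*(5/(-3)))*(5 + 1/(0 - 1)))**2 = (-456*1/793 + (10*(5*(-1/3)))*(5 + 1/(-1)))**2 = (-456/793 + (10*(-5/3))*(5 - 1))**2 = (-456/793 - 50/3*4)**2 = (-456/793 - 200/3)**2 = (-159968/2379)**2 = 25589761024/5659641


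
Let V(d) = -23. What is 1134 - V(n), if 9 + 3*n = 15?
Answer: 1157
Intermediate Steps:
n = 2 (n = -3 + (⅓)*15 = -3 + 5 = 2)
1134 - V(n) = 1134 - 1*(-23) = 1134 + 23 = 1157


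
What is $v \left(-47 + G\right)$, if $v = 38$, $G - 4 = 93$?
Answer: $1900$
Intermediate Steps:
$G = 97$ ($G = 4 + 93 = 97$)
$v \left(-47 + G\right) = 38 \left(-47 + 97\right) = 38 \cdot 50 = 1900$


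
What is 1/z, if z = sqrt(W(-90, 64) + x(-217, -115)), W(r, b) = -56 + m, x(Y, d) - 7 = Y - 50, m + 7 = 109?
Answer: -I*sqrt(214)/214 ≈ -0.068359*I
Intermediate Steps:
m = 102 (m = -7 + 109 = 102)
x(Y, d) = -43 + Y (x(Y, d) = 7 + (Y - 50) = 7 + (-50 + Y) = -43 + Y)
W(r, b) = 46 (W(r, b) = -56 + 102 = 46)
z = I*sqrt(214) (z = sqrt(46 + (-43 - 217)) = sqrt(46 - 260) = sqrt(-214) = I*sqrt(214) ≈ 14.629*I)
1/z = 1/(I*sqrt(214)) = -I*sqrt(214)/214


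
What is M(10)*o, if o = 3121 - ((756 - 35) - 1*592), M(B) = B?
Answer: 29920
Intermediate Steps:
o = 2992 (o = 3121 - (721 - 592) = 3121 - 1*129 = 3121 - 129 = 2992)
M(10)*o = 10*2992 = 29920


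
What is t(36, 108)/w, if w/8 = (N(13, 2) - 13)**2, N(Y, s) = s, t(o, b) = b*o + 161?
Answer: 4049/968 ≈ 4.1829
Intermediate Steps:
t(o, b) = 161 + b*o
w = 968 (w = 8*(2 - 13)**2 = 8*(-11)**2 = 8*121 = 968)
t(36, 108)/w = (161 + 108*36)/968 = (161 + 3888)*(1/968) = 4049*(1/968) = 4049/968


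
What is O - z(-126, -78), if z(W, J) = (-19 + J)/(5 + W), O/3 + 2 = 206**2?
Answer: 15403445/121 ≈ 1.2730e+5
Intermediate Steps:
O = 127302 (O = -6 + 3*206**2 = -6 + 3*42436 = -6 + 127308 = 127302)
z(W, J) = (-19 + J)/(5 + W)
O - z(-126, -78) = 127302 - (-19 - 78)/(5 - 126) = 127302 - (-97)/(-121) = 127302 - (-1)*(-97)/121 = 127302 - 1*97/121 = 127302 - 97/121 = 15403445/121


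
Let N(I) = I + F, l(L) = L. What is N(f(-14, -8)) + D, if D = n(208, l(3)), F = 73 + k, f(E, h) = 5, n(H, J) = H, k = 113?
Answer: 399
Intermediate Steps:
F = 186 (F = 73 + 113 = 186)
N(I) = 186 + I (N(I) = I + 186 = 186 + I)
D = 208
N(f(-14, -8)) + D = (186 + 5) + 208 = 191 + 208 = 399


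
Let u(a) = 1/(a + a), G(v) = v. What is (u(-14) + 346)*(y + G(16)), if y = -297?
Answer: -2722047/28 ≈ -97216.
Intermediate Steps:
u(a) = 1/(2*a)
(u(-14) + 346)*(y + G(16)) = ((½)/(-14) + 346)*(-297 + 16) = ((½)*(-1/14) + 346)*(-281) = (-1/28 + 346)*(-281) = (9687/28)*(-281) = -2722047/28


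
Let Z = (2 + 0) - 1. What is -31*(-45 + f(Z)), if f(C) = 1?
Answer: 1364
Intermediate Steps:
Z = 1 (Z = 2 - 1 = 1)
-31*(-45 + f(Z)) = -31*(-45 + 1) = -31*(-44) = 1364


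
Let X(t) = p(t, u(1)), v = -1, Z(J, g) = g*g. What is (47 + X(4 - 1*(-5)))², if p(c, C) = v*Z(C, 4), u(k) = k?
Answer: 961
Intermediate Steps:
Z(J, g) = g²
p(c, C) = -16 (p(c, C) = -1*4² = -1*16 = -16)
X(t) = -16
(47 + X(4 - 1*(-5)))² = (47 - 16)² = 31² = 961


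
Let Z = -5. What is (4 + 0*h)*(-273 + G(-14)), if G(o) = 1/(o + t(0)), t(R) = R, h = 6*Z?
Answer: -7646/7 ≈ -1092.3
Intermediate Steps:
h = -30 (h = 6*(-5) = -30)
G(o) = 1/o (G(o) = 1/(o + 0) = 1/o)
(4 + 0*h)*(-273 + G(-14)) = (4 + 0*(-30))*(-273 + 1/(-14)) = (4 + 0)*(-273 - 1/14) = 4*(-3823/14) = -7646/7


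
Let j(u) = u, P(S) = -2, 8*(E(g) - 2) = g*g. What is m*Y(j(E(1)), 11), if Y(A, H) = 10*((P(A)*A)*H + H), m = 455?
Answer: -325325/2 ≈ -1.6266e+5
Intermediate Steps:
E(g) = 2 + g**2/8 (E(g) = 2 + (g*g)/8 = 2 + g**2/8)
Y(A, H) = 10*H - 20*A*H (Y(A, H) = 10*((-2*A)*H + H) = 10*(-2*A*H + H) = 10*(H - 2*A*H) = 10*H - 20*A*H)
m*Y(j(E(1)), 11) = 455*(10*11*(1 - 2*(2 + (1/8)*1**2))) = 455*(10*11*(1 - 2*(2 + (1/8)*1))) = 455*(10*11*(1 - 2*(2 + 1/8))) = 455*(10*11*(1 - 2*17/8)) = 455*(10*11*(1 - 17/4)) = 455*(10*11*(-13/4)) = 455*(-715/2) = -325325/2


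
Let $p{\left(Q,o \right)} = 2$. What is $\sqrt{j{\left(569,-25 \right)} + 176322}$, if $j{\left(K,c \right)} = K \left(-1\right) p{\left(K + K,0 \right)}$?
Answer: $4 \sqrt{10949} \approx 418.55$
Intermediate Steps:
$j{\left(K,c \right)} = - 2 K$ ($j{\left(K,c \right)} = K \left(-1\right) 2 = - K 2 = - 2 K$)
$\sqrt{j{\left(569,-25 \right)} + 176322} = \sqrt{\left(-2\right) 569 + 176322} = \sqrt{-1138 + 176322} = \sqrt{175184} = 4 \sqrt{10949}$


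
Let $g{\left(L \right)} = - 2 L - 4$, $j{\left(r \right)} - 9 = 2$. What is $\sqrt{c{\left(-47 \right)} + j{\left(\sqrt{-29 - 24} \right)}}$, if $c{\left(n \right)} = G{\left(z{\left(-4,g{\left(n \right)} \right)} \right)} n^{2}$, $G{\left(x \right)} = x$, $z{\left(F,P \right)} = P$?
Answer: $\sqrt{198821} \approx 445.89$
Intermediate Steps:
$j{\left(r \right)} = 11$ ($j{\left(r \right)} = 9 + 2 = 11$)
$g{\left(L \right)} = -4 - 2 L$
$c{\left(n \right)} = n^{2} \left(-4 - 2 n\right)$ ($c{\left(n \right)} = \left(-4 - 2 n\right) n^{2} = n^{2} \left(-4 - 2 n\right)$)
$\sqrt{c{\left(-47 \right)} + j{\left(\sqrt{-29 - 24} \right)}} = \sqrt{2 \left(-47\right)^{2} \left(-2 - -47\right) + 11} = \sqrt{2 \cdot 2209 \left(-2 + 47\right) + 11} = \sqrt{2 \cdot 2209 \cdot 45 + 11} = \sqrt{198810 + 11} = \sqrt{198821}$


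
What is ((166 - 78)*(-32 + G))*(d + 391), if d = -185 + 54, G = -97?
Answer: -2951520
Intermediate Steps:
d = -131
((166 - 78)*(-32 + G))*(d + 391) = ((166 - 78)*(-32 - 97))*(-131 + 391) = (88*(-129))*260 = -11352*260 = -2951520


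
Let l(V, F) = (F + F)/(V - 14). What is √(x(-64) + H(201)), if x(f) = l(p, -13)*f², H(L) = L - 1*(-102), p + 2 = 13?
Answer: √322215/3 ≈ 189.21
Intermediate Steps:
p = 11 (p = -2 + 13 = 11)
l(V, F) = 2*F/(-14 + V) (l(V, F) = (2*F)/(-14 + V) = 2*F/(-14 + V))
H(L) = 102 + L (H(L) = L + 102 = 102 + L)
x(f) = 26*f²/3 (x(f) = (2*(-13)/(-14 + 11))*f² = (2*(-13)/(-3))*f² = (2*(-13)*(-⅓))*f² = 26*f²/3)
√(x(-64) + H(201)) = √((26/3)*(-64)² + (102 + 201)) = √((26/3)*4096 + 303) = √(106496/3 + 303) = √(107405/3) = √322215/3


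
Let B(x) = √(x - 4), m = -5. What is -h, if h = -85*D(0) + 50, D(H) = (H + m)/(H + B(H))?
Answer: -50 + 425*I/2 ≈ -50.0 + 212.5*I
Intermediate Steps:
B(x) = √(-4 + x)
D(H) = (-5 + H)/(H + √(-4 + H)) (D(H) = (H - 5)/(H + √(-4 + H)) = (-5 + H)/(H + √(-4 + H)))
h = 50 - 425*I/2 (h = -85*(-5 + 0)/(0 + √(-4 + 0)) + 50 = -85*(-5)/(0 + √(-4)) + 50 = -85*(-5)/(0 + 2*I) + 50 = -85*(-5)/(2*I) + 50 = -85*(-I/2)*(-5) + 50 = -425*I/2 + 50 = 50 - 425*I/2 ≈ 50.0 - 212.5*I)
-h = -(50 - 425*I/2) = -50 + 425*I/2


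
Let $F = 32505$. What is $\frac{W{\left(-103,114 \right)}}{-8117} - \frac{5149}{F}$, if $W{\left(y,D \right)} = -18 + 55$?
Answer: $- \frac{42997118}{263843085} \approx -0.16296$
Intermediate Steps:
$W{\left(y,D \right)} = 37$
$\frac{W{\left(-103,114 \right)}}{-8117} - \frac{5149}{F} = \frac{37}{-8117} - \frac{5149}{32505} = 37 \left(- \frac{1}{8117}\right) - \frac{5149}{32505} = - \frac{37}{8117} - \frac{5149}{32505} = - \frac{42997118}{263843085}$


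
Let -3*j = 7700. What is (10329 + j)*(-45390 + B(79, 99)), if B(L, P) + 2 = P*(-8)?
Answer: -1075486808/3 ≈ -3.5850e+8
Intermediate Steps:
B(L, P) = -2 - 8*P (B(L, P) = -2 + P*(-8) = -2 - 8*P)
j = -7700/3 (j = -⅓*7700 = -7700/3 ≈ -2566.7)
(10329 + j)*(-45390 + B(79, 99)) = (10329 - 7700/3)*(-45390 + (-2 - 8*99)) = 23287*(-45390 + (-2 - 792))/3 = 23287*(-45390 - 794)/3 = (23287/3)*(-46184) = -1075486808/3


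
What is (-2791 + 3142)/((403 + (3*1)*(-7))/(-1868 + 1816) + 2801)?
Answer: 9126/72635 ≈ 0.12564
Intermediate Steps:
(-2791 + 3142)/((403 + (3*1)*(-7))/(-1868 + 1816) + 2801) = 351/((403 + 3*(-7))/(-52) + 2801) = 351/((403 - 21)*(-1/52) + 2801) = 351/(382*(-1/52) + 2801) = 351/(-191/26 + 2801) = 351/(72635/26) = 351*(26/72635) = 9126/72635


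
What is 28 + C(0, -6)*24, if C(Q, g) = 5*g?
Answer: -692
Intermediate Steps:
28 + C(0, -6)*24 = 28 + (5*(-6))*24 = 28 - 30*24 = 28 - 720 = -692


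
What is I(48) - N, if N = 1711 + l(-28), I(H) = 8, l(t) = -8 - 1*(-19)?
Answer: -1714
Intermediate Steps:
l(t) = 11 (l(t) = -8 + 19 = 11)
N = 1722 (N = 1711 + 11 = 1722)
I(48) - N = 8 - 1*1722 = 8 - 1722 = -1714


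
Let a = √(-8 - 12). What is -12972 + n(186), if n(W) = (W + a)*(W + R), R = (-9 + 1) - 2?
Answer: 19764 + 352*I*√5 ≈ 19764.0 + 787.1*I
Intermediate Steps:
a = 2*I*√5 (a = √(-20) = 2*I*√5 ≈ 4.4721*I)
R = -10 (R = -8 - 2 = -10)
n(W) = (-10 + W)*(W + 2*I*√5) (n(W) = (W + 2*I*√5)*(W - 10) = (W + 2*I*√5)*(-10 + W) = (-10 + W)*(W + 2*I*√5))
-12972 + n(186) = -12972 + (186² - 10*186 - 20*I*√5 + 2*I*186*√5) = -12972 + (34596 - 1860 - 20*I*√5 + 372*I*√5) = -12972 + (32736 + 352*I*√5) = 19764 + 352*I*√5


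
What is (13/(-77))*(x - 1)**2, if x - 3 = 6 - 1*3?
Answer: -325/77 ≈ -4.2208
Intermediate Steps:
x = 6 (x = 3 + (6 - 1*3) = 3 + (6 - 3) = 3 + 3 = 6)
(13/(-77))*(x - 1)**2 = (13/(-77))*(6 - 1)**2 = (13*(-1/77))*5**2 = -13/77*25 = -325/77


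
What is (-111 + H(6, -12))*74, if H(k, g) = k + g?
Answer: -8658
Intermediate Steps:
H(k, g) = g + k
(-111 + H(6, -12))*74 = (-111 + (-12 + 6))*74 = (-111 - 6)*74 = -117*74 = -8658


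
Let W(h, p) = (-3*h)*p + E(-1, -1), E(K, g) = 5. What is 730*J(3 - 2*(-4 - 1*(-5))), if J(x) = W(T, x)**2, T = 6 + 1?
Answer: 186880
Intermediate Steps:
T = 7
W(h, p) = 5 - 3*h*p (W(h, p) = (-3*h)*p + 5 = -3*h*p + 5 = 5 - 3*h*p)
J(x) = (5 - 21*x)**2 (J(x) = (5 - 3*7*x)**2 = (5 - 21*x)**2)
730*J(3 - 2*(-4 - 1*(-5))) = 730*(-5 + 21*(3 - 2*(-4 - 1*(-5))))**2 = 730*(-5 + 21*(3 - 2*(-4 + 5)))**2 = 730*(-5 + 21*(3 - 2*1))**2 = 730*(-5 + 21*(3 - 2))**2 = 730*(-5 + 21*1)**2 = 730*(-5 + 21)**2 = 730*16**2 = 730*256 = 186880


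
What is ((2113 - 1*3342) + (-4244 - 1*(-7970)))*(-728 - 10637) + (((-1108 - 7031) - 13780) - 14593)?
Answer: -28414917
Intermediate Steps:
((2113 - 1*3342) + (-4244 - 1*(-7970)))*(-728 - 10637) + (((-1108 - 7031) - 13780) - 14593) = ((2113 - 3342) + (-4244 + 7970))*(-11365) + ((-8139 - 13780) - 14593) = (-1229 + 3726)*(-11365) + (-21919 - 14593) = 2497*(-11365) - 36512 = -28378405 - 36512 = -28414917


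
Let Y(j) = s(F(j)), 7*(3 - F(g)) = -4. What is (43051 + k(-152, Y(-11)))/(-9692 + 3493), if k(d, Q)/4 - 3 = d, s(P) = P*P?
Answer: -42455/6199 ≈ -6.8487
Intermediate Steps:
F(g) = 25/7 (F(g) = 3 - ⅐*(-4) = 3 + 4/7 = 25/7)
s(P) = P²
Y(j) = 625/49 (Y(j) = (25/7)² = 625/49)
k(d, Q) = 12 + 4*d
(43051 + k(-152, Y(-11)))/(-9692 + 3493) = (43051 + (12 + 4*(-152)))/(-9692 + 3493) = (43051 + (12 - 608))/(-6199) = (43051 - 596)*(-1/6199) = 42455*(-1/6199) = -42455/6199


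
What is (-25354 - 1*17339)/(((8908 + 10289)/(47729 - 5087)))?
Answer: -67426478/711 ≈ -94833.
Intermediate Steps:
(-25354 - 1*17339)/(((8908 + 10289)/(47729 - 5087))) = (-25354 - 17339)/((19197/42642)) = -42693/(19197*(1/42642)) = -42693/2133/4738 = -42693*4738/2133 = -67426478/711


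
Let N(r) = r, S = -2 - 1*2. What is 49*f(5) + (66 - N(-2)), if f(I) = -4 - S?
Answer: 68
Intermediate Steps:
S = -4 (S = -2 - 2 = -4)
f(I) = 0 (f(I) = -4 - 1*(-4) = -4 + 4 = 0)
49*f(5) + (66 - N(-2)) = 49*0 + (66 - 1*(-2)) = 0 + (66 + 2) = 0 + 68 = 68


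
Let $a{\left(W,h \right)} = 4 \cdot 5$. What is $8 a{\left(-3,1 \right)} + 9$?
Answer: $169$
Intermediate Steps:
$a{\left(W,h \right)} = 20$
$8 a{\left(-3,1 \right)} + 9 = 8 \cdot 20 + 9 = 160 + 9 = 169$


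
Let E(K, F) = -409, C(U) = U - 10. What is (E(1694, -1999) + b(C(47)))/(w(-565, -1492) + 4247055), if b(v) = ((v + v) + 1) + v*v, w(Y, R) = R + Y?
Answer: 1035/4244998 ≈ 0.00024382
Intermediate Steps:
C(U) = -10 + U
b(v) = 1 + v² + 2*v (b(v) = (2*v + 1) + v² = (1 + 2*v) + v² = 1 + v² + 2*v)
(E(1694, -1999) + b(C(47)))/(w(-565, -1492) + 4247055) = (-409 + (1 + (-10 + 47)² + 2*(-10 + 47)))/((-1492 - 565) + 4247055) = (-409 + (1 + 37² + 2*37))/(-2057 + 4247055) = (-409 + (1 + 1369 + 74))/4244998 = (-409 + 1444)*(1/4244998) = 1035*(1/4244998) = 1035/4244998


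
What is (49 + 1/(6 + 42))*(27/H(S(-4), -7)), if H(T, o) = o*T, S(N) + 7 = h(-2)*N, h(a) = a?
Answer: -21177/112 ≈ -189.08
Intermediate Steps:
S(N) = -7 - 2*N
H(T, o) = T*o
(49 + 1/(6 + 42))*(27/H(S(-4), -7)) = (49 + 1/(6 + 42))*(27/(((-7 - 2*(-4))*(-7)))) = (49 + 1/48)*(27/(((-7 + 8)*(-7)))) = (49 + 1/48)*(27/((1*(-7)))) = 2353*(27/(-7))/48 = 2353*(27*(-⅐))/48 = (2353/48)*(-27/7) = -21177/112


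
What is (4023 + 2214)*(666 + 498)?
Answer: 7259868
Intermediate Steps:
(4023 + 2214)*(666 + 498) = 6237*1164 = 7259868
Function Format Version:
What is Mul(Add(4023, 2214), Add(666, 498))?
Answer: 7259868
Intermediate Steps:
Mul(Add(4023, 2214), Add(666, 498)) = Mul(6237, 1164) = 7259868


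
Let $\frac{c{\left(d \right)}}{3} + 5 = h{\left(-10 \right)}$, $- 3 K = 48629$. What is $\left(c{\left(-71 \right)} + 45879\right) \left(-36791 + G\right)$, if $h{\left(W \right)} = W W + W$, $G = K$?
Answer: $-2445132756$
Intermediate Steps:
$K = - \frac{48629}{3}$ ($K = \left(- \frac{1}{3}\right) 48629 = - \frac{48629}{3} \approx -16210.0$)
$G = - \frac{48629}{3} \approx -16210.0$
$h{\left(W \right)} = W + W^{2}$ ($h{\left(W \right)} = W^{2} + W = W + W^{2}$)
$c{\left(d \right)} = 255$ ($c{\left(d \right)} = -15 + 3 \left(- 10 \left(1 - 10\right)\right) = -15 + 3 \left(\left(-10\right) \left(-9\right)\right) = -15 + 3 \cdot 90 = -15 + 270 = 255$)
$\left(c{\left(-71 \right)} + 45879\right) \left(-36791 + G\right) = \left(255 + 45879\right) \left(-36791 - \frac{48629}{3}\right) = 46134 \left(- \frac{159002}{3}\right) = -2445132756$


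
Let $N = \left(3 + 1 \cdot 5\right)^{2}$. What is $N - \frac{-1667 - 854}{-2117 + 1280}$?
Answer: $\frac{51047}{837} \approx 60.988$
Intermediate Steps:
$N = 64$ ($N = \left(3 + 5\right)^{2} = 8^{2} = 64$)
$N - \frac{-1667 - 854}{-2117 + 1280} = 64 - \frac{-1667 - 854}{-2117 + 1280} = 64 - - \frac{2521}{-837} = 64 - \left(-2521\right) \left(- \frac{1}{837}\right) = 64 - \frac{2521}{837} = \frac{51047}{837}$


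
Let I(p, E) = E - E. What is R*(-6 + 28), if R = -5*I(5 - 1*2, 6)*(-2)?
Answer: 0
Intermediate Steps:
I(p, E) = 0
R = 0 (R = -5*0*(-2) = 0*(-2) = 0)
R*(-6 + 28) = 0*(-6 + 28) = 0*22 = 0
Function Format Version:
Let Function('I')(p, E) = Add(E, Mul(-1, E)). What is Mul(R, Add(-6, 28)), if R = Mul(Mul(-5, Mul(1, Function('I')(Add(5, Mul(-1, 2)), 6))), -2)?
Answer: 0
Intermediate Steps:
Function('I')(p, E) = 0
R = 0 (R = Mul(Mul(-5, Mul(1, 0)), -2) = Mul(Mul(-5, 0), -2) = Mul(0, -2) = 0)
Mul(R, Add(-6, 28)) = Mul(0, Add(-6, 28)) = Mul(0, 22) = 0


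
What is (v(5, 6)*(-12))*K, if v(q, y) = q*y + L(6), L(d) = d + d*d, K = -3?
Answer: 2592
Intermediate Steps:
L(d) = d + d²
v(q, y) = 42 + q*y (v(q, y) = q*y + 6*(1 + 6) = q*y + 6*7 = q*y + 42 = 42 + q*y)
(v(5, 6)*(-12))*K = ((42 + 5*6)*(-12))*(-3) = ((42 + 30)*(-12))*(-3) = (72*(-12))*(-3) = -864*(-3) = 2592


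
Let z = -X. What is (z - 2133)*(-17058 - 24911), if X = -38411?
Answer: -1522551382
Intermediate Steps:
z = 38411 (z = -1*(-38411) = 38411)
(z - 2133)*(-17058 - 24911) = (38411 - 2133)*(-17058 - 24911) = 36278*(-41969) = -1522551382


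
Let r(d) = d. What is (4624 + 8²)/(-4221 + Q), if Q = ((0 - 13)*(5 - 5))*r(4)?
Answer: -4688/4221 ≈ -1.1106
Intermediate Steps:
Q = 0 (Q = ((0 - 13)*(5 - 5))*4 = -13*0*4 = 0*4 = 0)
(4624 + 8²)/(-4221 + Q) = (4624 + 8²)/(-4221 + 0) = (4624 + 64)/(-4221) = 4688*(-1/4221) = -4688/4221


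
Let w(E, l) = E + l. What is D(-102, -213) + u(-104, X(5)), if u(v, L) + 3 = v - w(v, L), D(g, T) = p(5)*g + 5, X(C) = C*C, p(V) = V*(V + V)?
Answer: -5123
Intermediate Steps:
p(V) = 2*V² (p(V) = V*(2*V) = 2*V²)
X(C) = C²
D(g, T) = 5 + 50*g (D(g, T) = (2*5²)*g + 5 = (2*25)*g + 5 = 50*g + 5 = 5 + 50*g)
u(v, L) = -3 - L (u(v, L) = -3 + (v - (v + L)) = -3 + (v - (L + v)) = -3 + (v + (-L - v)) = -3 - L)
D(-102, -213) + u(-104, X(5)) = (5 + 50*(-102)) + (-3 - 1*5²) = (5 - 5100) + (-3 - 1*25) = -5095 + (-3 - 25) = -5095 - 28 = -5123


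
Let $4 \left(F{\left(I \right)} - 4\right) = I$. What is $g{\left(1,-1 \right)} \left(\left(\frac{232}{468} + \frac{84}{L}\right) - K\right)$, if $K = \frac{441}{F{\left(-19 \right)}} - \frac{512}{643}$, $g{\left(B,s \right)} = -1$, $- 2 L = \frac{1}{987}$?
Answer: $\frac{12430170470}{75231} \approx 1.6523 \cdot 10^{5}$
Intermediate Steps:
$F{\left(I \right)} = 4 + \frac{I}{4}$
$L = - \frac{1}{1974}$ ($L = - \frac{1}{2 \cdot 987} = \left(- \frac{1}{2}\right) \frac{1}{987} = - \frac{1}{1974} \approx -0.00050659$)
$K = - \frac{378596}{643}$ ($K = \frac{441}{4 + \frac{1}{4} \left(-19\right)} - \frac{512}{643} = \frac{441}{4 - \frac{19}{4}} - \frac{512}{643} = \frac{441}{- \frac{3}{4}} - \frac{512}{643} = 441 \left(- \frac{4}{3}\right) - \frac{512}{643} = -588 - \frac{512}{643} = - \frac{378596}{643} \approx -588.8$)
$g{\left(1,-1 \right)} \left(\left(\frac{232}{468} + \frac{84}{L}\right) - K\right) = - (\left(\frac{232}{468} + \frac{84}{- \frac{1}{1974}}\right) - - \frac{378596}{643}) = - (\left(232 \cdot \frac{1}{468} + 84 \left(-1974\right)\right) + \frac{378596}{643}) = - (\left(\frac{58}{117} - 165816\right) + \frac{378596}{643}) = - (- \frac{19400414}{117} + \frac{378596}{643}) = \left(-1\right) \left(- \frac{12430170470}{75231}\right) = \frac{12430170470}{75231}$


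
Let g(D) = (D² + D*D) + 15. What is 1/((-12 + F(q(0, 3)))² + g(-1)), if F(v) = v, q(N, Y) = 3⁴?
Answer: 1/4778 ≈ 0.00020929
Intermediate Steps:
q(N, Y) = 81
g(D) = 15 + 2*D² (g(D) = (D² + D²) + 15 = 2*D² + 15 = 15 + 2*D²)
1/((-12 + F(q(0, 3)))² + g(-1)) = 1/((-12 + 81)² + (15 + 2*(-1)²)) = 1/(69² + (15 + 2*1)) = 1/(4761 + (15 + 2)) = 1/(4761 + 17) = 1/4778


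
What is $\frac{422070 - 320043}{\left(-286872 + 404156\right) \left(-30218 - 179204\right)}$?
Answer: $- \frac{102027}{24561849848} \approx -4.1539 \cdot 10^{-6}$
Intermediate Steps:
$\frac{422070 - 320043}{\left(-286872 + 404156\right) \left(-30218 - 179204\right)} = \frac{422070 - 320043}{117284 \left(-209422\right)} = \frac{102027}{-24561849848} = 102027 \left(- \frac{1}{24561849848}\right) = - \frac{102027}{24561849848}$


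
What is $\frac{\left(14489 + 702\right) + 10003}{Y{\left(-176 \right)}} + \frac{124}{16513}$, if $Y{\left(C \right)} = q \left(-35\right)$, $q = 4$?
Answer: $- \frac{29715083}{165130} \approx -179.95$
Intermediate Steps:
$Y{\left(C \right)} = -140$ ($Y{\left(C \right)} = 4 \left(-35\right) = -140$)
$\frac{\left(14489 + 702\right) + 10003}{Y{\left(-176 \right)}} + \frac{124}{16513} = \frac{\left(14489 + 702\right) + 10003}{-140} + \frac{124}{16513} = \left(15191 + 10003\right) \left(- \frac{1}{140}\right) + 124 \cdot \frac{1}{16513} = 25194 \left(- \frac{1}{140}\right) + \frac{124}{16513} = - \frac{12597}{70} + \frac{124}{16513} = - \frac{29715083}{165130}$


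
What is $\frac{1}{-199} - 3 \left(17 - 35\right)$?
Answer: $\frac{10745}{199} \approx 53.995$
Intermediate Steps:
$\frac{1}{-199} - 3 \left(17 - 35\right) = - \frac{1}{199} - -54 = - \frac{1}{199} + 54 = \frac{10745}{199}$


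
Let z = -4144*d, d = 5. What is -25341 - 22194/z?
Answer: -262521663/10360 ≈ -25340.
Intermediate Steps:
z = -20720 (z = -4144*5 = -20720)
-25341 - 22194/z = -25341 - 22194/(-20720) = -25341 - 22194*(-1/20720) = -25341 + 11097/10360 = -262521663/10360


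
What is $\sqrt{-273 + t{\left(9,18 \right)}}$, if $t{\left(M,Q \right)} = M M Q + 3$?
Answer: $6 \sqrt{33} \approx 34.467$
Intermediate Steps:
$t{\left(M,Q \right)} = 3 + Q M^{2}$ ($t{\left(M,Q \right)} = M^{2} Q + 3 = Q M^{2} + 3 = 3 + Q M^{2}$)
$\sqrt{-273 + t{\left(9,18 \right)}} = \sqrt{-273 + \left(3 + 18 \cdot 9^{2}\right)} = \sqrt{-273 + \left(3 + 18 \cdot 81\right)} = \sqrt{-273 + \left(3 + 1458\right)} = \sqrt{-273 + 1461} = \sqrt{1188} = 6 \sqrt{33}$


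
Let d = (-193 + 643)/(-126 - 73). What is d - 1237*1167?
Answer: -287272671/199 ≈ -1.4436e+6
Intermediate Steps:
d = -450/199 (d = 450/(-199) = 450*(-1/199) = -450/199 ≈ -2.2613)
d - 1237*1167 = -450/199 - 1237*1167 = -450/199 - 1443579 = -287272671/199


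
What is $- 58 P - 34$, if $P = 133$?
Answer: $-7748$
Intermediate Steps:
$- 58 P - 34 = \left(-58\right) 133 - 34 = -7714 - 34 = -7748$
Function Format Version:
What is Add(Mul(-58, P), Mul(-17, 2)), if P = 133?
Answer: -7748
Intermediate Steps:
Add(Mul(-58, P), Mul(-17, 2)) = Add(Mul(-58, 133), Mul(-17, 2)) = Add(-7714, -34) = -7748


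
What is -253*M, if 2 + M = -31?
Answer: 8349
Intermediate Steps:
M = -33 (M = -2 - 31 = -33)
-253*M = -253*(-33) = 8349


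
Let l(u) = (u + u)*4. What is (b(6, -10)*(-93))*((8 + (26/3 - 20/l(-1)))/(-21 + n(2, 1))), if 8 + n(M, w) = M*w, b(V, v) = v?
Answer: -17825/27 ≈ -660.19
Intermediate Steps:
n(M, w) = -8 + M*w
l(u) = 8*u (l(u) = (2*u)*4 = 8*u)
(b(6, -10)*(-93))*((8 + (26/3 - 20/l(-1)))/(-21 + n(2, 1))) = (-10*(-93))*((8 + (26/3 - 20/(8*(-1))))/(-21 + (-8 + 2*1))) = 930*((8 + (26*(⅓) - 20/(-8)))/(-21 + (-8 + 2))) = 930*((8 + (26/3 - 20*(-⅛)))/(-21 - 6)) = 930*((8 + (26/3 + 5/2))/(-27)) = 930*((8 + 67/6)*(-1/27)) = 930*((115/6)*(-1/27)) = 930*(-115/162) = -17825/27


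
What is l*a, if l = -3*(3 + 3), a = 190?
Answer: -3420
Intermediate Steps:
l = -18 (l = -3*6 = -18)
l*a = -18*190 = -3420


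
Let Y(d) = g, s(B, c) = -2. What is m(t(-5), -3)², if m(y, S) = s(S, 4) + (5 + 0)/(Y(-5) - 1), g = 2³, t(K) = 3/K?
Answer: 81/49 ≈ 1.6531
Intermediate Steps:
g = 8
Y(d) = 8
m(y, S) = -9/7 (m(y, S) = -2 + (5 + 0)/(8 - 1) = -2 + 5/7 = -9/7)
m(t(-5), -3)² = (-9/7)² = 81/49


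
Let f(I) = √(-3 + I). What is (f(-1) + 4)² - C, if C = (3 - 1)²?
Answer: 8 + 16*I ≈ 8.0 + 16.0*I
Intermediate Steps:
C = 4 (C = 2² = 4)
(f(-1) + 4)² - C = (√(-3 - 1) + 4)² - 1*4 = (√(-4) + 4)² - 4 = (2*I + 4)² - 4 = (4 + 2*I)² - 4 = -4 + (4 + 2*I)²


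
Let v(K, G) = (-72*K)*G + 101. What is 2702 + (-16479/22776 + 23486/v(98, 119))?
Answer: 17217656098521/6373962296 ≈ 2701.3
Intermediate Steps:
v(K, G) = 101 - 72*G*K (v(K, G) = -72*G*K + 101 = 101 - 72*G*K)
2702 + (-16479/22776 + 23486/v(98, 119)) = 2702 + (-16479/22776 + 23486/(101 - 72*119*98)) = 2702 + (-16479*1/22776 + 23486/(101 - 839664)) = 2702 + (-5493/7592 + 23486/(-839563)) = 2702 + (-5493/7592 + 23486*(-1/839563)) = 2702 + (-5493/7592 - 23486/839563) = 2702 - 4790025271/6373962296 = 17217656098521/6373962296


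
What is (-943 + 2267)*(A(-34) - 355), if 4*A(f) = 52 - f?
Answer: -441554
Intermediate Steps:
A(f) = 13 - f/4 (A(f) = (52 - f)/4 = 13 - f/4)
(-943 + 2267)*(A(-34) - 355) = (-943 + 2267)*((13 - 1/4*(-34)) - 355) = 1324*((13 + 17/2) - 355) = 1324*(43/2 - 355) = 1324*(-667/2) = -441554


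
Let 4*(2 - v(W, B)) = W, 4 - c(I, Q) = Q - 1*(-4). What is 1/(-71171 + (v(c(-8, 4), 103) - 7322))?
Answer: -1/78490 ≈ -1.2740e-5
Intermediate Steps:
c(I, Q) = -Q (c(I, Q) = 4 - (Q - 1*(-4)) = 4 - (Q + 4) = 4 - (4 + Q) = 4 + (-4 - Q) = -Q)
v(W, B) = 2 - W/4
1/(-71171 + (v(c(-8, 4), 103) - 7322)) = 1/(-71171 + ((2 - (-1)*4/4) - 7322)) = 1/(-71171 + ((2 - ¼*(-4)) - 7322)) = 1/(-71171 + ((2 + 1) - 7322)) = 1/(-71171 + (3 - 7322)) = 1/(-71171 - 7319) = 1/(-78490) = -1/78490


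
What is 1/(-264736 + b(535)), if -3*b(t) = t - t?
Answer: -1/264736 ≈ -3.7773e-6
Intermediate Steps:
b(t) = 0 (b(t) = -(t - t)/3 = -⅓*0 = 0)
1/(-264736 + b(535)) = 1/(-264736 + 0) = 1/(-264736) = -1/264736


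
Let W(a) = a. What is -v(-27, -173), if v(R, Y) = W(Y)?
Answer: 173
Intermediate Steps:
v(R, Y) = Y
-v(-27, -173) = -1*(-173) = 173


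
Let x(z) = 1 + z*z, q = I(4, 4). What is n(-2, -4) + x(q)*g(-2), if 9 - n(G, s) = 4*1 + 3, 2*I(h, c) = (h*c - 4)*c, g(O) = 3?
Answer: 1733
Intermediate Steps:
I(h, c) = c*(-4 + c*h)/2 (I(h, c) = ((h*c - 4)*c)/2 = ((c*h - 4)*c)/2 = ((-4 + c*h)*c)/2 = (c*(-4 + c*h))/2 = c*(-4 + c*h)/2)
n(G, s) = 2 (n(G, s) = 9 - (4*1 + 3) = 9 - (4 + 3) = 9 - 1*7 = 9 - 7 = 2)
q = 24 (q = (1/2)*4*(-4 + 4*4) = (1/2)*4*(-4 + 16) = (1/2)*4*12 = 24)
x(z) = 1 + z**2
n(-2, -4) + x(q)*g(-2) = 2 + (1 + 24**2)*3 = 2 + (1 + 576)*3 = 2 + 577*3 = 2 + 1731 = 1733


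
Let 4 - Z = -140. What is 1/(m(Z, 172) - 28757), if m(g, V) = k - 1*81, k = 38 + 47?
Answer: -1/28753 ≈ -3.4779e-5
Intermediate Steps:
Z = 144 (Z = 4 - 1*(-140) = 4 + 140 = 144)
k = 85
m(g, V) = 4 (m(g, V) = 85 - 1*81 = 85 - 81 = 4)
1/(m(Z, 172) - 28757) = 1/(4 - 28757) = 1/(-28753) = -1/28753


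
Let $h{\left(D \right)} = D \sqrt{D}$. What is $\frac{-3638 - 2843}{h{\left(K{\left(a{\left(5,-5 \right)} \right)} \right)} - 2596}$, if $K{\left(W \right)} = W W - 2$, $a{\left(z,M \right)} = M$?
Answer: $\frac{16824676}{6727049} + \frac{149063 \sqrt{23}}{6727049} \approx 2.6073$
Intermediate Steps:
$K{\left(W \right)} = -2 + W^{2}$ ($K{\left(W \right)} = W^{2} - 2 = -2 + W^{2}$)
$h{\left(D \right)} = D^{\frac{3}{2}}$
$\frac{-3638 - 2843}{h{\left(K{\left(a{\left(5,-5 \right)} \right)} \right)} - 2596} = \frac{-3638 - 2843}{\left(-2 + \left(-5\right)^{2}\right)^{\frac{3}{2}} - 2596} = - \frac{6481}{\left(-2 + 25\right)^{\frac{3}{2}} - 2596} = - \frac{6481}{23^{\frac{3}{2}} - 2596} = - \frac{6481}{23 \sqrt{23} - 2596} = - \frac{6481}{-2596 + 23 \sqrt{23}}$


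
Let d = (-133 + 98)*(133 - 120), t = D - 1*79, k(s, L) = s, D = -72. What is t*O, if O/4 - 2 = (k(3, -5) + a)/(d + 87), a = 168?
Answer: -85315/92 ≈ -927.34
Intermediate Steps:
t = -151 (t = -72 - 1*79 = -72 - 79 = -151)
d = -455 (d = -35*13 = -455)
O = 565/92 (O = 8 + 4*((3 + 168)/(-455 + 87)) = 8 + 4*(171/(-368)) = 8 + 4*(171*(-1/368)) = 8 + 4*(-171/368) = 8 - 171/92 = 565/92 ≈ 6.1413)
t*O = -151*565/92 = -85315/92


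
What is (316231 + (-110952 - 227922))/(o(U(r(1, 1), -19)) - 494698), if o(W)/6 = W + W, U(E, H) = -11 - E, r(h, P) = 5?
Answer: 22643/494890 ≈ 0.045754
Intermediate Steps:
o(W) = 12*W (o(W) = 6*(W + W) = 6*(2*W) = 12*W)
(316231 + (-110952 - 227922))/(o(U(r(1, 1), -19)) - 494698) = (316231 + (-110952 - 227922))/(12*(-11 - 1*5) - 494698) = (316231 - 338874)/(12*(-11 - 5) - 494698) = -22643/(12*(-16) - 494698) = -22643/(-192 - 494698) = -22643/(-494890) = -22643*(-1/494890) = 22643/494890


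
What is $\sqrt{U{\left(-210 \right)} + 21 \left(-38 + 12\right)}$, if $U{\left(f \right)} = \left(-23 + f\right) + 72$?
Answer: $i \sqrt{707} \approx 26.589 i$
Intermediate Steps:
$U{\left(f \right)} = 49 + f$
$\sqrt{U{\left(-210 \right)} + 21 \left(-38 + 12\right)} = \sqrt{\left(49 - 210\right) + 21 \left(-38 + 12\right)} = \sqrt{-161 + 21 \left(-26\right)} = \sqrt{-161 - 546} = \sqrt{-707} = i \sqrt{707}$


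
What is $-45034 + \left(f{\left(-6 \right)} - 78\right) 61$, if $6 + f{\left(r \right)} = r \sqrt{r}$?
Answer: $-50158 - 366 i \sqrt{6} \approx -50158.0 - 896.51 i$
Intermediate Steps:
$f{\left(r \right)} = -6 + r^{\frac{3}{2}}$ ($f{\left(r \right)} = -6 + r \sqrt{r} = -6 + r^{\frac{3}{2}}$)
$-45034 + \left(f{\left(-6 \right)} - 78\right) 61 = -45034 + \left(\left(-6 + \left(-6\right)^{\frac{3}{2}}\right) - 78\right) 61 = -45034 + \left(\left(-6 - 6 i \sqrt{6}\right) - 78\right) 61 = -45034 + \left(-84 - 6 i \sqrt{6}\right) 61 = -45034 - \left(5124 + 366 i \sqrt{6}\right) = -50158 - 366 i \sqrt{6}$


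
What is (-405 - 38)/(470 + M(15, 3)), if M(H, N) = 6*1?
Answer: -443/476 ≈ -0.93067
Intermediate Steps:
M(H, N) = 6
(-405 - 38)/(470 + M(15, 3)) = (-405 - 38)/(470 + 6) = -443/476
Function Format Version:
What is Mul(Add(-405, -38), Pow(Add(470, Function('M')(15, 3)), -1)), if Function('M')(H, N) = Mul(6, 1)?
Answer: Rational(-443, 476) ≈ -0.93067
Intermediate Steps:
Function('M')(H, N) = 6
Mul(Add(-405, -38), Pow(Add(470, Function('M')(15, 3)), -1)) = Mul(Add(-405, -38), Pow(Add(470, 6), -1)) = Mul(-443, Pow(476, -1)) = Mul(-443, Rational(1, 476)) = Rational(-443, 476)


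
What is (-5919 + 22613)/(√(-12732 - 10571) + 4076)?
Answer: 68044744/16637079 - 16694*I*√23303/16637079 ≈ 4.0899 - 0.15318*I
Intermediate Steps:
(-5919 + 22613)/(√(-12732 - 10571) + 4076) = 16694/(√(-23303) + 4076) = 16694/(I*√23303 + 4076) = 16694/(4076 + I*√23303)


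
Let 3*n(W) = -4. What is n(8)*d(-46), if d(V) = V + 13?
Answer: 44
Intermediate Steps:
d(V) = 13 + V
n(W) = -4/3 (n(W) = (1/3)*(-4) = -4/3)
n(8)*d(-46) = -4*(13 - 46)/3 = -4/3*(-33) = 44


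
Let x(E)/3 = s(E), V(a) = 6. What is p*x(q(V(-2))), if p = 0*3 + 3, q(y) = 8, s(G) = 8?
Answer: 72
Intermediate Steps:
x(E) = 24 (x(E) = 3*8 = 24)
p = 3 (p = 0 + 3 = 3)
p*x(q(V(-2))) = 3*24 = 72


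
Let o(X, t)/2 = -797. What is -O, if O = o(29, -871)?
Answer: 1594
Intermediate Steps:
o(X, t) = -1594 (o(X, t) = 2*(-797) = -1594)
O = -1594
-O = -1*(-1594) = 1594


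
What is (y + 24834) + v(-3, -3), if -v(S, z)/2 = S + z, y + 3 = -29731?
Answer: -4888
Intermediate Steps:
y = -29734 (y = -3 - 29731 = -29734)
v(S, z) = -2*S - 2*z (v(S, z) = -2*(S + z) = -2*S - 2*z)
(y + 24834) + v(-3, -3) = (-29734 + 24834) + (-2*(-3) - 2*(-3)) = -4900 + (6 + 6) = -4900 + 12 = -4888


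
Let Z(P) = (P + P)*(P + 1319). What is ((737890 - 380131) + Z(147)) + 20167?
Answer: 808930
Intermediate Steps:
Z(P) = 2*P*(1319 + P) (Z(P) = (2*P)*(1319 + P) = 2*P*(1319 + P))
((737890 - 380131) + Z(147)) + 20167 = ((737890 - 380131) + 2*147*(1319 + 147)) + 20167 = (357759 + 2*147*1466) + 20167 = (357759 + 431004) + 20167 = 788763 + 20167 = 808930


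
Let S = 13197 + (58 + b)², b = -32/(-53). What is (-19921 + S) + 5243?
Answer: 5487107/2809 ≈ 1953.4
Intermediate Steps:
b = 32/53 (b = -32*(-1/53) = 32/53 ≈ 0.60377)
S = 46717609/2809 (S = 13197 + (58 + 32/53)² = 13197 + (3106/53)² = 13197 + 9647236/2809 = 46717609/2809 ≈ 16631.)
(-19921 + S) + 5243 = (-19921 + 46717609/2809) + 5243 = -9240480/2809 + 5243 = 5487107/2809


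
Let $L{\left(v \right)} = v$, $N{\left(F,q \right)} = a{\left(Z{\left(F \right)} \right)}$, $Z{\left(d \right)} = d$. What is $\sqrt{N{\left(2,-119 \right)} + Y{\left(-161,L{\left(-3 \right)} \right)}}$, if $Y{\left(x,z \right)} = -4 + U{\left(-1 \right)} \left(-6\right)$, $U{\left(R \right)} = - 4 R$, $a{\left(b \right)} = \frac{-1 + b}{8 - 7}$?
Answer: $3 i \sqrt{3} \approx 5.1962 i$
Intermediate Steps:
$a{\left(b \right)} = -1 + b$ ($a{\left(b \right)} = \frac{-1 + b}{1} = \left(-1 + b\right) 1 = -1 + b$)
$N{\left(F,q \right)} = -1 + F$
$Y{\left(x,z \right)} = -28$ ($Y{\left(x,z \right)} = -4 + \left(-4\right) \left(-1\right) \left(-6\right) = -4 + 4 \left(-6\right) = -4 - 24 = -28$)
$\sqrt{N{\left(2,-119 \right)} + Y{\left(-161,L{\left(-3 \right)} \right)}} = \sqrt{\left(-1 + 2\right) - 28} = \sqrt{1 - 28} = \sqrt{-27} = 3 i \sqrt{3}$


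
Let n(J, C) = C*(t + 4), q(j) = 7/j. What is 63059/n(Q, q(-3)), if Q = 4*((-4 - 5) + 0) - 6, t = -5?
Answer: 189177/7 ≈ 27025.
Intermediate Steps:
Q = -42 (Q = 4*(-9 + 0) - 6 = 4*(-9) - 6 = -36 - 6 = -42)
n(J, C) = -C (n(J, C) = C*(-5 + 4) = C*(-1) = -C)
63059/n(Q, q(-3)) = 63059/((-7/(-3))) = 63059/((-7*(-1)/3)) = 63059/((-1*(-7/3))) = 63059/(7/3) = 63059*(3/7) = 189177/7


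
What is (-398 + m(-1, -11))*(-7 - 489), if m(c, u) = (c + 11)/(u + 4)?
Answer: 1386816/7 ≈ 1.9812e+5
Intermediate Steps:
m(c, u) = (11 + c)/(4 + u)
(-398 + m(-1, -11))*(-7 - 489) = (-398 + (11 - 1)/(4 - 11))*(-7 - 489) = (-398 + 10/(-7))*(-496) = (-398 - 1/7*10)*(-496) = (-398 - 10/7)*(-496) = -2796/7*(-496) = 1386816/7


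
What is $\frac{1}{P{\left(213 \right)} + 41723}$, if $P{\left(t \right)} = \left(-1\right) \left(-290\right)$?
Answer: $\frac{1}{42013} \approx 2.3802 \cdot 10^{-5}$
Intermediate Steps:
$P{\left(t \right)} = 290$
$\frac{1}{P{\left(213 \right)} + 41723} = \frac{1}{290 + 41723} = \frac{1}{42013}$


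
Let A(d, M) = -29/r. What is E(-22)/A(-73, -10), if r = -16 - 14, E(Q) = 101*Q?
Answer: -66660/29 ≈ -2298.6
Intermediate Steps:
r = -30
A(d, M) = 29/30 (A(d, M) = -29/(-30) = -29*(-1/30) = 29/30)
E(-22)/A(-73, -10) = (101*(-22))/(29/30) = -2222*30/29 = -66660/29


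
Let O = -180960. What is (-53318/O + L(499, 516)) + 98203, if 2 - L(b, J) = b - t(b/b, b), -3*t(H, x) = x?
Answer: 2941805233/30160 ≈ 97540.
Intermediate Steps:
t(H, x) = -x/3
L(b, J) = 2 - 4*b/3 (L(b, J) = 2 - (b - (-1)*b/3) = 2 - (b + b/3) = 2 - 4*b/3)
(-53318/O + L(499, 516)) + 98203 = (-53318/(-180960) + (2 - 4/3*499)) + 98203 = (-53318*(-1/180960) + (2 - 1996/3)) + 98203 = (26659/90480 - 1990/3) + 98203 = -19997247/30160 + 98203 = 2941805233/30160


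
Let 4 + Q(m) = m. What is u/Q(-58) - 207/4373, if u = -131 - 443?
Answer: 1248634/135563 ≈ 9.2107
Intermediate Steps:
Q(m) = -4 + m
u = -574
u/Q(-58) - 207/4373 = -574/(-4 - 58) - 207/4373 = -574/(-62) - 207*1/4373 = -574*(-1/62) - 207/4373 = 287/31 - 207/4373 = 1248634/135563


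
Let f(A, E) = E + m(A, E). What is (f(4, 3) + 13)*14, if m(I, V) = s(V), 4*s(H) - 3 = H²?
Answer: 266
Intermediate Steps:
s(H) = ¾ + H²/4
m(I, V) = ¾ + V²/4
f(A, E) = ¾ + E + E²/4 (f(A, E) = E + (¾ + E²/4) = ¾ + E + E²/4)
(f(4, 3) + 13)*14 = ((¾ + 3 + (¼)*3²) + 13)*14 = ((¾ + 3 + (¼)*9) + 13)*14 = ((¾ + 3 + 9/4) + 13)*14 = (6 + 13)*14 = 19*14 = 266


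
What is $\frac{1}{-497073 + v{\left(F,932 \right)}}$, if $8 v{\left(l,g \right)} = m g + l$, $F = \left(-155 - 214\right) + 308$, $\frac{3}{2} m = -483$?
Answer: $- \frac{8}{4276749} \approx -1.8706 \cdot 10^{-6}$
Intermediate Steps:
$m = -322$ ($m = \frac{2}{3} \left(-483\right) = -322$)
$F = -61$ ($F = -369 + 308 = -61$)
$v{\left(l,g \right)} = - \frac{161 g}{4} + \frac{l}{8}$ ($v{\left(l,g \right)} = \frac{- 322 g + l}{8} = \frac{l - 322 g}{8} = - \frac{161 g}{4} + \frac{l}{8}$)
$\frac{1}{-497073 + v{\left(F,932 \right)}} = \frac{1}{-497073 + \left(\left(- \frac{161}{4}\right) 932 + \frac{1}{8} \left(-61\right)\right)} = \frac{1}{-497073 - \frac{300165}{8}} = \frac{1}{- \frac{4276749}{8}} = - \frac{8}{4276749}$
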